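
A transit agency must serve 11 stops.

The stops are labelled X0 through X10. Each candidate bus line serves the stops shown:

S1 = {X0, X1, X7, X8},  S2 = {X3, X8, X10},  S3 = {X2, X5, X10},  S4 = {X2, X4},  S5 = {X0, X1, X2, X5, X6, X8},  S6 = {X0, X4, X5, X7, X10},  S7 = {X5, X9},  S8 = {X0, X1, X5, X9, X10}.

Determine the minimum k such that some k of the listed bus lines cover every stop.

Take {S2, S5, S6, S7}. Their union is {X0, X1, X2, X3, X4, X5, X6, X7, X8, X9, X10}, which is all 11 stops.
No 3 of the 8 bus lines cover everything (all 56 combinations miss at least one stop), so 4 is optimal.

4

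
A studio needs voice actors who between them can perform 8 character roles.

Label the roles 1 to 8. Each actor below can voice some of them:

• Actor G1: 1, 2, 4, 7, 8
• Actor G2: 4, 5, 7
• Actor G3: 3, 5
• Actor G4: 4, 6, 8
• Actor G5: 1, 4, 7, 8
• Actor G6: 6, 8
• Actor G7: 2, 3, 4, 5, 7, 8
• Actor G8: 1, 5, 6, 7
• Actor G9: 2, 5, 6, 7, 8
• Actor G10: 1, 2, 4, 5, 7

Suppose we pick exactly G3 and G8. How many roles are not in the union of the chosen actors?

Union of G3, G8 = {1, 3, 5, 6, 7}.
Not covered: 2, 4, 8 — 3 roles.

3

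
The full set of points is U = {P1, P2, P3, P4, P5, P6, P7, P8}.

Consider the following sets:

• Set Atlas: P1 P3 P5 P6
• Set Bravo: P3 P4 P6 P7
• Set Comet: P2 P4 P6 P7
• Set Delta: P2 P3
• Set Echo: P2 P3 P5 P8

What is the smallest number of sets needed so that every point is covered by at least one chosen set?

Atlas and Bravo and Echo together: Atlas ∪ Bravo ∪ Echo = {P1, P2, P3, P4, P5, P6, P7, P8} — every point is covered.
Only Atlas contains P1, so Atlas is forced; the remaining 4 points need at least 2 more sets (each remaining set adds at most 3) — so at least 3 sets are needed, and 3 is optimal.

3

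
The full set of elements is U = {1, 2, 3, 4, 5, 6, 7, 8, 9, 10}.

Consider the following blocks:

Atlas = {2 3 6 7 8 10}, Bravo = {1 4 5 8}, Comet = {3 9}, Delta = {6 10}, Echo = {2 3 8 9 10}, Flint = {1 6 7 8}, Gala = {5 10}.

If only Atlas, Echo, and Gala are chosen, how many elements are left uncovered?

Union of Atlas, Echo, Gala = {2, 3, 5, 6, 7, 8, 9, 10}.
Not covered: 1, 4 — 2 elements.

2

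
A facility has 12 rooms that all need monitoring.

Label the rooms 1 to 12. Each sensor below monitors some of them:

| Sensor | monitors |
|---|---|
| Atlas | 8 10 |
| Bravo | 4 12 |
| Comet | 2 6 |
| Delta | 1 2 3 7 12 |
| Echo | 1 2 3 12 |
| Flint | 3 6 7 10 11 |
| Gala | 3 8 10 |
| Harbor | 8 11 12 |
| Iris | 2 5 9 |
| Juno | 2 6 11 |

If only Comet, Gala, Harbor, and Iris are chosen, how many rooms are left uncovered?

Union of Comet, Gala, Harbor, Iris = {2, 3, 5, 6, 8, 9, 10, 11, 12}.
Not covered: 1, 4, 7 — 3 rooms.

3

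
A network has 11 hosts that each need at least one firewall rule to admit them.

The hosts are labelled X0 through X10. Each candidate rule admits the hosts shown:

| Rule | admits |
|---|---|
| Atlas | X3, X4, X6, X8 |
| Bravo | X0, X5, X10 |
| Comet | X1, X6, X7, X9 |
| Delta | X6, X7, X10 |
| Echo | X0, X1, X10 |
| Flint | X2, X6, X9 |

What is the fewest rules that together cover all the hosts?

Atlas and Bravo and Comet and Flint together: Atlas ∪ Bravo ∪ Comet ∪ Flint = {X0, X1, X2, X3, X4, X5, X6, X7, X8, X9, X10} — every host is covered.
Only Flint contains X2, so Flint is forced; the remaining 8 hosts need at least 3 more rules (each remaining rule adds at most 3) — so at least 4 rules are needed, and 4 is optimal.

4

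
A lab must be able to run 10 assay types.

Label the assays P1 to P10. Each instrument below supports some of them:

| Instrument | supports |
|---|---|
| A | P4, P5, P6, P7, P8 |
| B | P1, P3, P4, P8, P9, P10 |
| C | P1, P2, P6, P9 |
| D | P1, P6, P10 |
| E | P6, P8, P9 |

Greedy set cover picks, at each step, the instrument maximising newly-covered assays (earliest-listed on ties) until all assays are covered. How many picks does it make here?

3

Greedy: pick B (covers 6 new) → pick A (covers 3 new) → pick C (covers 1 new). Total picks: 3.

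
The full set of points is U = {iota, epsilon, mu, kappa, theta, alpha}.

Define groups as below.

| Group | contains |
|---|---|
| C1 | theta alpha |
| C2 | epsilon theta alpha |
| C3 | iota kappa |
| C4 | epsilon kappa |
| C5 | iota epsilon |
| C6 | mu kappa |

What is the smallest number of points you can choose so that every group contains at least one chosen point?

The 3 points {epsilon, kappa, alpha} hit every group.
The groups C1, C5, C6 are pairwise disjoint, so any hitting set needs a separate point for each — at least 3. Hence 3 is optimal.

3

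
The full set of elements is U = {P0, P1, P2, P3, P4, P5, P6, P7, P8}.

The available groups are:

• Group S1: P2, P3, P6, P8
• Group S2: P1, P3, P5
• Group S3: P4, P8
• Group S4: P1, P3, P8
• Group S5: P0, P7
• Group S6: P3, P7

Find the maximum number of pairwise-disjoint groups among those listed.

S2, S3, S5 are pairwise disjoint (S2={P1,P3,P5}; S3={P4,P8}; S5={P0,P7}).
Every remaining group overlaps one of these, and no 4 of the listed groups are pairwise disjoint, so 3 is the maximum.

3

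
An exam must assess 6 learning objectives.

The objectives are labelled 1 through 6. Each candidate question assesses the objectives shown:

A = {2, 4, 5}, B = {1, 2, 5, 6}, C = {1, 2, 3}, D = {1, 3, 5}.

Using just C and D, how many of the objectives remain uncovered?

Union of C, D = {1, 2, 3, 5}.
Not covered: 4, 6 — 2 objectives.

2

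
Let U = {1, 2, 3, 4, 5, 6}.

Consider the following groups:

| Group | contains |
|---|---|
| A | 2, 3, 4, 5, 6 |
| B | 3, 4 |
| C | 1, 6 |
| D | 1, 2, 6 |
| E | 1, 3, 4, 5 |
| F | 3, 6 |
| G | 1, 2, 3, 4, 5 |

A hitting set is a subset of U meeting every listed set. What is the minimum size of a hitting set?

The 2 points {3, 6} hit every group.
The groups B, D are pairwise disjoint, so any hitting set needs a separate point for each — at least 2. Hence 2 is optimal.

2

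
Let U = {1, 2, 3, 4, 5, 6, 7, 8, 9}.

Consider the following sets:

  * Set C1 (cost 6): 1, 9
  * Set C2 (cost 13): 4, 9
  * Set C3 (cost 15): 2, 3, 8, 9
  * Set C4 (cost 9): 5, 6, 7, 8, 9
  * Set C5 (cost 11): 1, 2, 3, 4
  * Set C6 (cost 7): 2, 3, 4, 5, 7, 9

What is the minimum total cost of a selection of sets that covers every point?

C4, C5 together cover every point (C4 ∪ C5 = {1, 2, 3, 4, 5, 6, 7, 8, 9}); total cost 9 + 11 = 20.
The greedy pick C6, C4, C1 costs 22; no covering selection beats 20.

20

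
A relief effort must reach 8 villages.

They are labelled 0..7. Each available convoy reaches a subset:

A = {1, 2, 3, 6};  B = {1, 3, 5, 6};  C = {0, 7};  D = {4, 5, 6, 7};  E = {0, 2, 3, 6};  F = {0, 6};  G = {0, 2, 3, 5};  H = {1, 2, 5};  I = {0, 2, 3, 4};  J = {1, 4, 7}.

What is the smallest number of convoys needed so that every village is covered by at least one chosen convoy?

3

Take {B, D, E}. Their union is {0, 1, 2, 3, 4, 5, 6, 7}, which is all 8 villages.
No 2 of the 10 convoys cover everything (all 45 combinations miss at least one village), so 3 is optimal.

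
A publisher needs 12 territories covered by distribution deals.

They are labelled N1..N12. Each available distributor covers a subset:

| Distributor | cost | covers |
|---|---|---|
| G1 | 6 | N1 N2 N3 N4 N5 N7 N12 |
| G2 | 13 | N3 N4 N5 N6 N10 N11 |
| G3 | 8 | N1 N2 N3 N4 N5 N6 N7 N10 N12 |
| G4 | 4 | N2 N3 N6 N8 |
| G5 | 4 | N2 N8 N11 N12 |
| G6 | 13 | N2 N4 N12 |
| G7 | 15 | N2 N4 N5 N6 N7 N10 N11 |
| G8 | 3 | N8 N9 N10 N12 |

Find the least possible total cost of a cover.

G3, G5, G8 together cover every territory (G3 ∪ G5 ∪ G8 = {N1, N2, N3, N4, N5, N6, N7, N8, N9, N10, N11, N12}); total cost 8 + 4 + 3 = 15.
The greedy pick G8, G1, G4, G5 costs 17; no covering selection beats 15.

15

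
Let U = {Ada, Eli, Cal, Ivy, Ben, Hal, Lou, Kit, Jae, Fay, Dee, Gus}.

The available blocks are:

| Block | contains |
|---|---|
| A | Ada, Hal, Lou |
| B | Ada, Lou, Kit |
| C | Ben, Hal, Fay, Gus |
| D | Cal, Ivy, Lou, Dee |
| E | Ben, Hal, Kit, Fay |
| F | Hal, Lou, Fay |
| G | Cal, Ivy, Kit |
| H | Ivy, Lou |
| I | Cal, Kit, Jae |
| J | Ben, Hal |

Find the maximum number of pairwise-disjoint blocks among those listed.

C, H, I are pairwise disjoint (C={Ben,Hal,Fay,Gus}; H={Ivy,Lou}; I={Cal,Kit,Jae}).
Every remaining block overlaps one of these, and no 4 of the listed blocks are pairwise disjoint, so 3 is the maximum.

3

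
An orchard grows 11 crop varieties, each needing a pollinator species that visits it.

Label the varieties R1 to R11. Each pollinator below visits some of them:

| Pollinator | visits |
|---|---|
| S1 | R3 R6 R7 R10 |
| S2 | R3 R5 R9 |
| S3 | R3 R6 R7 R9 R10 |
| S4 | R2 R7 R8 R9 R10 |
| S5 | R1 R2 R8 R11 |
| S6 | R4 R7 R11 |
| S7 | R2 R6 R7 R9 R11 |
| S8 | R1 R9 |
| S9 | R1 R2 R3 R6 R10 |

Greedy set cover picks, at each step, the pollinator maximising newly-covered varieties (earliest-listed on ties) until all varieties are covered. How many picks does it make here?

Greedy: pick S3 (covers 5 new) → pick S5 (covers 4 new) → pick S2 (covers 1 new) → pick S6 (covers 1 new). Total picks: 4.

4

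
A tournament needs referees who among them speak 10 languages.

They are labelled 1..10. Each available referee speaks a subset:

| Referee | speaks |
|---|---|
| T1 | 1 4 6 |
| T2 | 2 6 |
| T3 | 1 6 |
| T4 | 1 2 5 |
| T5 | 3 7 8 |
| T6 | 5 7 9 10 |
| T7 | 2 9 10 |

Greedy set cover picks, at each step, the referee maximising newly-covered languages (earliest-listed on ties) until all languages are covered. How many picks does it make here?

4

Greedy: pick T6 (covers 4 new) → pick T1 (covers 3 new) → pick T5 (covers 2 new) → pick T2 (covers 1 new). Total picks: 4.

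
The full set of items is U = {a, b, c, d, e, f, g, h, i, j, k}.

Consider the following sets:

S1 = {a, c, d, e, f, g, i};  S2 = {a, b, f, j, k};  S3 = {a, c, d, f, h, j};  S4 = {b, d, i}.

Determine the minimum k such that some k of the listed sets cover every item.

Take {S1, S2, S3}. Their union is {a, b, c, d, e, f, g, h, i, j, k}, which is all 11 items.
Only S1 contains e, so S1 is forced; the remaining 4 items need at least 2 more sets (each remaining set adds at most 3) — so at least 3 sets are needed, and 3 is optimal.

3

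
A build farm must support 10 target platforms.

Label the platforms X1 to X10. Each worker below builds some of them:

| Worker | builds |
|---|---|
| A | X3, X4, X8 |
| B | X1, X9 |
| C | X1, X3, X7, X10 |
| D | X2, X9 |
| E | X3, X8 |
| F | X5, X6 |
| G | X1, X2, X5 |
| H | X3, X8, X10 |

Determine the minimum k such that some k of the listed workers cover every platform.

Take {A, C, D, F}. Their union is {X1, X2, X3, X4, X5, X6, X7, X8, X9, X10}, which is all 10 platforms.
Only A contains X4, so A is forced; the remaining 7 platforms need at least 3 more workers (each remaining worker adds at most 3) — so at least 4 workers are needed, and 4 is optimal.

4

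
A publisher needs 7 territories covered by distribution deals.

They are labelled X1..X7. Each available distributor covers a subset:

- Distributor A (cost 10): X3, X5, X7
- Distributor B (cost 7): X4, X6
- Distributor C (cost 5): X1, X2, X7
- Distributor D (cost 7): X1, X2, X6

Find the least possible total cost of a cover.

22

A, B, C together cover every territory (A ∪ B ∪ C = {X1, X2, X3, X4, X5, X6, X7}); total cost 10 + 7 + 5 = 22.
No covering selection has total cost below 22.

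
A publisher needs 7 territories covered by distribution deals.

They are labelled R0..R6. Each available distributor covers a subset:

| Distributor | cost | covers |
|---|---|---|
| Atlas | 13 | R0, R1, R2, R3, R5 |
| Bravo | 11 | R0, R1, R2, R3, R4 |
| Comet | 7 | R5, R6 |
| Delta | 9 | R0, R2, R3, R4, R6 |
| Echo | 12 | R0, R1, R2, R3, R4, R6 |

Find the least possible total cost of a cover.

18

Bravo, Comet together cover every territory (Bravo ∪ Comet = {R0, R1, R2, R3, R4, R5, R6}); total cost 11 + 7 = 18.
The greedy pick Delta, Atlas costs 22; no covering selection beats 18.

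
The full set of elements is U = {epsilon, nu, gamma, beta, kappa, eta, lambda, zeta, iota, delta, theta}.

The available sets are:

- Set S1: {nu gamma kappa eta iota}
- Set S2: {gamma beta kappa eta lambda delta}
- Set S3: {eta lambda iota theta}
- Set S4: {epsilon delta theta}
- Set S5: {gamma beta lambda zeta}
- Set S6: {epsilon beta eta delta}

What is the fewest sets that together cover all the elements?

3

S1 and S4 and S5 together: S1 ∪ S4 ∪ S5 = {epsilon, nu, gamma, beta, kappa, eta, lambda, zeta, iota, delta, theta} — every element is covered.
Only S1 contains nu, so S1 is forced; the remaining 6 elements need at least 2 more sets (each remaining set adds at most 3) — so at least 3 sets are needed, and 3 is optimal.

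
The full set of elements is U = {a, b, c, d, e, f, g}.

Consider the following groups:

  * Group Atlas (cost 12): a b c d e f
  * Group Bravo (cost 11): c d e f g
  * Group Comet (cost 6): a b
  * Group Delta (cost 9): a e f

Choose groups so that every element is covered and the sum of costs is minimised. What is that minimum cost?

Bravo, Comet together cover every element (Bravo ∪ Comet = {a, b, c, d, e, f, g}); total cost 11 + 6 = 17.
The greedy pick Atlas, Bravo costs 23; no covering selection beats 17.

17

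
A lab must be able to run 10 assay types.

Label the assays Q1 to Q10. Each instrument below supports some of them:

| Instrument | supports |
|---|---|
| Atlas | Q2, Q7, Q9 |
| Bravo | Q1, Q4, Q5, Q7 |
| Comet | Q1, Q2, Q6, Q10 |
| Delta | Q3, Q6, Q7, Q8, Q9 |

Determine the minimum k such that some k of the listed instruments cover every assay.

3

Bravo and Comet and Delta together: Bravo ∪ Comet ∪ Delta = {Q1, Q2, Q3, Q4, Q5, Q6, Q7, Q8, Q9, Q10} — every assay is covered.
Only Delta contains Q3, so Delta is forced; the remaining 5 assays need at least 2 more instruments (each remaining instrument adds at most 3) — so at least 3 instruments are needed, and 3 is optimal.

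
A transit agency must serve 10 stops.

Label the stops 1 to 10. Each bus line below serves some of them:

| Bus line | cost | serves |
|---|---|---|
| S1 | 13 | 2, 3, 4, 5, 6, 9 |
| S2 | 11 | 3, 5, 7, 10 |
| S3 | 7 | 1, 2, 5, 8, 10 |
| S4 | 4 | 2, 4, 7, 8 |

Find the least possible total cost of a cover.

S1, S3, S4 together cover every stop (S1 ∪ S3 ∪ S4 = {1, 2, 3, 4, 5, 6, 7, 8, 9, 10}); total cost 13 + 7 + 4 = 24.
No covering selection has total cost below 24.

24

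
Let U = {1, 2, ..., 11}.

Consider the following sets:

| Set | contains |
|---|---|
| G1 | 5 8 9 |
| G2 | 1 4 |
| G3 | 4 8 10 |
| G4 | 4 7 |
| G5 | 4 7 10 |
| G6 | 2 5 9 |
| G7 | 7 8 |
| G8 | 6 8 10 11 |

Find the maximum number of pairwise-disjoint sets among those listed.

G4, G6, G8 are pairwise disjoint (G4={4,7}; G6={2,5,9}; G8={6,8,10,11}).
Every remaining set overlaps one of these, and no 4 of the listed sets are pairwise disjoint, so 3 is the maximum.

3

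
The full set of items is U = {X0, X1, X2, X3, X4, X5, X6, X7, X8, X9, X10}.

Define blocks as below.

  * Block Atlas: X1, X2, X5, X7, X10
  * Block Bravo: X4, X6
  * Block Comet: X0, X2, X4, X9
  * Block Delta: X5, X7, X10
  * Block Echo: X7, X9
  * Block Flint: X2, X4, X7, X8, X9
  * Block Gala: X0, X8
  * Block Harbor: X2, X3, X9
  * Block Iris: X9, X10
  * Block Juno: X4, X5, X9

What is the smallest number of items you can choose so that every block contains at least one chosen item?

Take H = {X0, X6, X9, X10}. Each listed block contains at least one of these, so H is a hitting set of size 4.
The blocks Bravo, Delta, Gala, Harbor are pairwise disjoint, so any hitting set needs a separate item for each — at least 4. Hence 4 is optimal.

4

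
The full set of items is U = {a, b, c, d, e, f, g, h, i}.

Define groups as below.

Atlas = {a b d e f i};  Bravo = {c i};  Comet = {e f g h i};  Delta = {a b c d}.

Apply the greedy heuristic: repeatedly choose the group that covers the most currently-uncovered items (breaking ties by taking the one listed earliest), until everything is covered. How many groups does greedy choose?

3

Greedy: pick Atlas (covers 6 new) → pick Comet (covers 2 new) → pick Bravo (covers 1 new). Total picks: 3.
(The true minimum cover uses only 2 groups, so greedy is not optimal here.)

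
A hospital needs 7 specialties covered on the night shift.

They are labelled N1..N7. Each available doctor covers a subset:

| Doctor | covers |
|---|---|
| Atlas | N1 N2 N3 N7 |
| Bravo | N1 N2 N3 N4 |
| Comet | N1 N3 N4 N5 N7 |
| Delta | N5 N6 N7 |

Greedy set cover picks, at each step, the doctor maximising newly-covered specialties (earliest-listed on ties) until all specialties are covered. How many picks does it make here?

Greedy: pick Comet (covers 5 new) → pick Atlas (covers 1 new) → pick Delta (covers 1 new). Total picks: 3.
(The true minimum cover uses only 2 doctors, so greedy is not optimal here.)

3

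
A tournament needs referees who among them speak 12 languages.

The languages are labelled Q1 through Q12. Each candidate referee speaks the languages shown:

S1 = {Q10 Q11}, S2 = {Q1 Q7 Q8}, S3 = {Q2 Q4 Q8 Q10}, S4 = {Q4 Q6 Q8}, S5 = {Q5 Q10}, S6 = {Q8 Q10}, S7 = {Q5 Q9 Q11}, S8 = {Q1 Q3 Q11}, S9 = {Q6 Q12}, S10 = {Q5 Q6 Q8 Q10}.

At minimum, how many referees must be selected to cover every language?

Take {S2, S3, S7, S8, S9}. Their union is {Q1, Q2, Q3, Q4, Q5, Q6, Q7, Q8, Q9, Q10, Q11, Q12}, which is all 12 languages.
No 4 of the 10 referees cover everything (all 210 combinations miss at least one language), so 5 is optimal.

5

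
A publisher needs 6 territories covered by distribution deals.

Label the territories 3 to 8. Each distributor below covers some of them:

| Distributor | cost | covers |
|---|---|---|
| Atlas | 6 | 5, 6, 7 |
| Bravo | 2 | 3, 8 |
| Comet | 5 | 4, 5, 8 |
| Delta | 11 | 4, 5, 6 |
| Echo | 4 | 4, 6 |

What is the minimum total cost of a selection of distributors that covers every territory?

Atlas, Bravo, Echo together cover every territory (Atlas ∪ Bravo ∪ Echo = {3, 4, 5, 6, 7, 8}); total cost 6 + 2 + 4 = 12.
No covering selection has total cost below 12.

12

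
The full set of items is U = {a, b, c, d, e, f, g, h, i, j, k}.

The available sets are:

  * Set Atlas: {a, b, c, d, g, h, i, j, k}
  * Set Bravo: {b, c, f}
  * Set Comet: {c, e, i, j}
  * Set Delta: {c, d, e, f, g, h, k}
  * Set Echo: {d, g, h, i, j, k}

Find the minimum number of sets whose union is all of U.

2

Atlas and Delta together: Atlas ∪ Delta = {a, b, c, d, e, f, g, h, i, j, k} — every item is covered.
No single set has all 11 items (the largest, Atlas, has 9), so 2 is optimal.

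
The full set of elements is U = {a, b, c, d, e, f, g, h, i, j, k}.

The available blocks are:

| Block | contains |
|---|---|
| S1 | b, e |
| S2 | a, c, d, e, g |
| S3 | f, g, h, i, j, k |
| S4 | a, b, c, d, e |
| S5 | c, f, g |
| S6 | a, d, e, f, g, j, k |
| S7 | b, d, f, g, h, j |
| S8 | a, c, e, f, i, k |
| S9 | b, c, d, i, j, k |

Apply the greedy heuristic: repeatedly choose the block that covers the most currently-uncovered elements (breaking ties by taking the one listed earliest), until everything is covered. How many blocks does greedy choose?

3

Greedy: pick S6 (covers 7 new) → pick S9 (covers 3 new) → pick S3 (covers 1 new). Total picks: 3.
(The true minimum cover uses only 2 blocks, so greedy is not optimal here.)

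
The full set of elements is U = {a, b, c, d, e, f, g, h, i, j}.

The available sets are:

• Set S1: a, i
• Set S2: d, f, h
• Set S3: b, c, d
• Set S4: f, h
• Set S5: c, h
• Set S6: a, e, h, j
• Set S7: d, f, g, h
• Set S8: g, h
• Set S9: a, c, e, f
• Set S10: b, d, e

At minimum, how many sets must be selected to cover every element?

4

Take {S1, S3, S6, S7}. Their union is {a, b, c, d, e, f, g, h, i, j}, which is all 10 elements.
No 3 of the 10 sets cover everything (all 120 combinations miss at least one element), so 4 is optimal.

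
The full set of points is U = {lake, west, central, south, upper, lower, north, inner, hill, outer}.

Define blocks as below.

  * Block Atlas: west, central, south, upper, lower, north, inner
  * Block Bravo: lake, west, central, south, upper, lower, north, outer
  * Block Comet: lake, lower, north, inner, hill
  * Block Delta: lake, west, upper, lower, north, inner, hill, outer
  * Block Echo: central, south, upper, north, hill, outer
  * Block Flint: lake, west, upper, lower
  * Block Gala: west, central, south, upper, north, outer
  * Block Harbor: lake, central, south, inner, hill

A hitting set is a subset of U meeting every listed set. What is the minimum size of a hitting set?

Take H = {upper, inner}. Each listed block contains at least one of these, so H is a hitting set of size 2.
No single point lies in every block, so at least 2 are needed and 2 is optimal.

2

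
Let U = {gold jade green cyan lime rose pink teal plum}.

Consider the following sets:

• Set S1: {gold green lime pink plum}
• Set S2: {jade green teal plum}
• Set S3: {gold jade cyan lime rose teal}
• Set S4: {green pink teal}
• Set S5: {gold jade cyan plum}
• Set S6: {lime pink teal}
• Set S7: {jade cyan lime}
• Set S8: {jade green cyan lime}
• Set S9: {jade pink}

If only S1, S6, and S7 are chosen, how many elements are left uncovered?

1

Union of S1, S6, S7 = {gold, jade, green, cyan, lime, pink, teal, plum}.
Not covered: rose — 1 element.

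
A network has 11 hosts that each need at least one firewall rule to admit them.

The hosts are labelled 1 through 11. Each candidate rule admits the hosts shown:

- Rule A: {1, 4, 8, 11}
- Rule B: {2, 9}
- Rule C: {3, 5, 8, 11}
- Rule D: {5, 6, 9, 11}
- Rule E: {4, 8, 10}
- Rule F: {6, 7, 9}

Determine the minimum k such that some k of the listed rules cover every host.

A and B and C and E and F together: A ∪ B ∪ C ∪ E ∪ F = {1, 2, 3, 4, 5, 6, 7, 8, 9, 10, 11} — every host is covered.
No 4 of the 6 rules cover everything (all 15 combinations miss at least one host), so 5 is optimal.

5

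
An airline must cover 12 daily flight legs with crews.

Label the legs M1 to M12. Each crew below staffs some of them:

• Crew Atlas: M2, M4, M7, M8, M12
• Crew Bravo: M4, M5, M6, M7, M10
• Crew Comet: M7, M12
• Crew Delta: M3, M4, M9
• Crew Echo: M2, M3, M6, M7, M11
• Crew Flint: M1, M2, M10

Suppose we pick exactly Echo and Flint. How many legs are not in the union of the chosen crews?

5

Union of Echo, Flint = {M1, M2, M3, M6, M7, M10, M11}.
Not covered: M4, M5, M8, M9, M12 — 5 legs.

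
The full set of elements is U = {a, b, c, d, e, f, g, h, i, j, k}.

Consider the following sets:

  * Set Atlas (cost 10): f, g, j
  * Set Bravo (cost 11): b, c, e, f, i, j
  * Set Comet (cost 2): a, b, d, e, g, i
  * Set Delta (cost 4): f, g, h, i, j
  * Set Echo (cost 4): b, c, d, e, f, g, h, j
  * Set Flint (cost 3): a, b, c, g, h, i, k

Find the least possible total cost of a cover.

7

Echo, Flint together cover every element (Echo ∪ Flint = {a, b, c, d, e, f, g, h, i, j, k}); total cost 4 + 3 = 7.
The greedy pick Comet, Echo, Flint costs 9; no covering selection beats 7.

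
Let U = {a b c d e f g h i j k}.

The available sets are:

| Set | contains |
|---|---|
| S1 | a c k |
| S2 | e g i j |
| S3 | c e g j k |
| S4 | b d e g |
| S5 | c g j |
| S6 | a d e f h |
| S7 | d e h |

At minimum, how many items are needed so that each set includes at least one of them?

2

Take T = {c, e}. Each listed set contains at least one of these, so T is a hitting set of size 2.
The sets S1, S4 are pairwise disjoint, so any hitting set needs a separate item for each — at least 2. Hence 2 is optimal.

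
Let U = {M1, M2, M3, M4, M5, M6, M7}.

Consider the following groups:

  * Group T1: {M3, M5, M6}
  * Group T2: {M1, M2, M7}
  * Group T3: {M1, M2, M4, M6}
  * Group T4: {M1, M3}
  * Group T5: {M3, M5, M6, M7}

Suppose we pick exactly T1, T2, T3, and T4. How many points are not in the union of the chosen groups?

Union of T1, T2, T3, T4 = {M1, M2, M3, M4, M5, M6, M7} — that's every point, so 0 are uncovered.

0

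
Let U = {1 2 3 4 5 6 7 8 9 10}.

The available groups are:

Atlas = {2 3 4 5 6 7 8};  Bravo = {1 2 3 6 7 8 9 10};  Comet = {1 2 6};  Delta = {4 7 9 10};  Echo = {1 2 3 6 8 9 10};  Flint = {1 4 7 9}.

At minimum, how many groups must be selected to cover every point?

Take {Atlas, Bravo}. Their union is {1, 2, 3, 4, 5, 6, 7, 8, 9, 10}, which is all 10 points.
No single group has all 10 points (the largest, Bravo, has 8), so 2 is optimal.

2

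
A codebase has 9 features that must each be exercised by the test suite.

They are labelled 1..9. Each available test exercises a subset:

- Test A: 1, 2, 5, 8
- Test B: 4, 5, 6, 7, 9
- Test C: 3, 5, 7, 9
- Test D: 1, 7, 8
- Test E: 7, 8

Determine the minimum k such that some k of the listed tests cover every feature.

A and B and C together: A ∪ B ∪ C = {1, 2, 3, 4, 5, 6, 7, 8, 9} — every feature is covered.
Only A contains 2, so A is forced; the remaining 5 features need at least 2 more tests (each remaining test adds at most 4) — so at least 3 tests are needed, and 3 is optimal.

3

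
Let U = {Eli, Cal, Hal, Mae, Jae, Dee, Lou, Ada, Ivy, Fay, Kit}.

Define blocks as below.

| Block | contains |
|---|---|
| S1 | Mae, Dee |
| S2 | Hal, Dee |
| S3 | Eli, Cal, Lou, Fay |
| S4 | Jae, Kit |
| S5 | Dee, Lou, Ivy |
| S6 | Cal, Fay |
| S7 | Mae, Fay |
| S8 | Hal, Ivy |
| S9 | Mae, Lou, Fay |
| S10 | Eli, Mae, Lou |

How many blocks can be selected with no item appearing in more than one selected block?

S2, S4, S6, S10 are pairwise disjoint (S2={Hal,Dee}; S4={Jae,Kit}; S6={Cal,Fay}; S10={Eli,Mae,Lou}).
Every remaining block overlaps one of these, and no 5 of the listed blocks are pairwise disjoint, so 4 is the maximum.

4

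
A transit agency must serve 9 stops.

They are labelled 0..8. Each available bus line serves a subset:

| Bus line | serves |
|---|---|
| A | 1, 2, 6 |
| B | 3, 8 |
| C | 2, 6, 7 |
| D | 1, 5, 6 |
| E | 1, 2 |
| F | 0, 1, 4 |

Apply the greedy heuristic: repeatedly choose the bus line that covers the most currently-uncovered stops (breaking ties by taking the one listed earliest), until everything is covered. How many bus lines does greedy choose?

5

Greedy: pick A (covers 3 new) → pick B (covers 2 new) → pick F (covers 2 new) → pick C (covers 1 new) → pick D (covers 1 new). Total picks: 5.
(The true minimum cover uses only 4 bus lines, so greedy is not optimal here.)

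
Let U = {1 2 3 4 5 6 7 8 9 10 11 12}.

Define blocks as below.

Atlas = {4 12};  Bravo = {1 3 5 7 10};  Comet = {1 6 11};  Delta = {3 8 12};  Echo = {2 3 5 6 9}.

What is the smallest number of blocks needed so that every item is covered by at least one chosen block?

Take {Atlas, Bravo, Comet, Delta, Echo}. Their union is {1, 2, 3, 4, 5, 6, 7, 8, 9, 10, 11, 12}, which is all 12 items.
No 4 of the 5 blocks cover everything (all 5 combinations miss at least one item), so 5 is optimal.

5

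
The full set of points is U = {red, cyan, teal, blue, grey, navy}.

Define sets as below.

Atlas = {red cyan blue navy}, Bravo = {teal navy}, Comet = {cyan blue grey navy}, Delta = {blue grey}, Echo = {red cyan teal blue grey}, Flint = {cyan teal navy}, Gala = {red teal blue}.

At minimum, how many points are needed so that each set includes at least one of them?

2

H = {blue, navy} meets every set (each contains at least one member of H), and |H| = 2.
The sets Delta, Flint are pairwise disjoint, so any hitting set needs a separate point for each — at least 2. Hence 2 is optimal.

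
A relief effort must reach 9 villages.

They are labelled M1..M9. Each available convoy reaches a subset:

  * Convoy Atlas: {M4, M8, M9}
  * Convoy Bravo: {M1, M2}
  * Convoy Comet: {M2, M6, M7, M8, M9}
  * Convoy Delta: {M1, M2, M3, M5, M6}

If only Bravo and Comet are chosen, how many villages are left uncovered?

Union of Bravo, Comet = {M1, M2, M6, M7, M8, M9}.
Not covered: M3, M4, M5 — 3 villages.

3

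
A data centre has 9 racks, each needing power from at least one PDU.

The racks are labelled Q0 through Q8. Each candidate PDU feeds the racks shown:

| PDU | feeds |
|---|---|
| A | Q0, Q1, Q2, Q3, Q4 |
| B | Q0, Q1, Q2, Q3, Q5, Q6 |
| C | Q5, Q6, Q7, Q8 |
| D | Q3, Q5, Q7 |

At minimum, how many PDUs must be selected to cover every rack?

Take {A, C}. Their union is {Q0, Q1, Q2, Q3, Q4, Q5, Q6, Q7, Q8}, which is all 9 racks.
No single PDU has all 9 racks (the largest, B, has 6), so 2 is optimal.

2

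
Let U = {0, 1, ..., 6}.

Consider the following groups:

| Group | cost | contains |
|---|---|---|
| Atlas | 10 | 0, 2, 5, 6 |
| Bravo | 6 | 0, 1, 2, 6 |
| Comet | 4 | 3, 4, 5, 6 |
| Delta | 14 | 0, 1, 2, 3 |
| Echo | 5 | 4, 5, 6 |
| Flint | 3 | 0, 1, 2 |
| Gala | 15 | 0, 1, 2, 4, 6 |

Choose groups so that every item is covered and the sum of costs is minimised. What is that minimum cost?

Comet, Flint together cover every item (Comet ∪ Flint = {0, 1, 2, 3, 4, 5, 6}); total cost 4 + 3 = 7.
No covering selection has total cost below 7.

7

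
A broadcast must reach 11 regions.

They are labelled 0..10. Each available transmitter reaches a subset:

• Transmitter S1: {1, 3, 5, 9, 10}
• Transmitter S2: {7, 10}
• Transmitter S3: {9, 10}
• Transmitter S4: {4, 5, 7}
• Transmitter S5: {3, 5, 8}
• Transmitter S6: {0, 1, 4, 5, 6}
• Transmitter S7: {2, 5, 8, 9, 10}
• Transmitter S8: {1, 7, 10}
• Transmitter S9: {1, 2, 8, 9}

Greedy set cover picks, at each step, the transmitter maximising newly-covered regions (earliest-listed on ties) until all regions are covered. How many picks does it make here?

4

Greedy: pick S1 (covers 5 new) → pick S6 (covers 3 new) → pick S7 (covers 2 new) → pick S2 (covers 1 new). Total picks: 4.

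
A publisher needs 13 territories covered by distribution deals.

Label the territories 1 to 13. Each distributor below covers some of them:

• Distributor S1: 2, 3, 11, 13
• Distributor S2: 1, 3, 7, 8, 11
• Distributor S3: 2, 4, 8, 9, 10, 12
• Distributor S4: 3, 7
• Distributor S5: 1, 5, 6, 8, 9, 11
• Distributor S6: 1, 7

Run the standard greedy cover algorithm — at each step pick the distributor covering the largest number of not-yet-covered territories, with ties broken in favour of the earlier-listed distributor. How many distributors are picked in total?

Greedy: pick S3 (covers 6 new) → pick S2 (covers 4 new) → pick S5 (covers 2 new) → pick S1 (covers 1 new). Total picks: 4.

4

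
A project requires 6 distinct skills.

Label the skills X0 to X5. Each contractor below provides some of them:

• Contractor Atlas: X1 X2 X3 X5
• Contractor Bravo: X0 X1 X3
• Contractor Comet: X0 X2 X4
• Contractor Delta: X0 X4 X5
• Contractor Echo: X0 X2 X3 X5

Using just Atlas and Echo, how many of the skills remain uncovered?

Union of Atlas, Echo = {X0, X1, X2, X3, X5}.
Not covered: X4 — 1 skill.

1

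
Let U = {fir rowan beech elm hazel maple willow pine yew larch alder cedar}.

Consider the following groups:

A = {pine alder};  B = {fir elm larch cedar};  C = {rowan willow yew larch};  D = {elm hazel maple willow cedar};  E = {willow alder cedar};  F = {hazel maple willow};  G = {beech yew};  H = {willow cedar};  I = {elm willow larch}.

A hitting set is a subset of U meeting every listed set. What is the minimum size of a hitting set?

T = {beech, willow, pine, larch} meets every group (each contains at least one member of T), and |T| = 4.
The groups A, B, F, G are pairwise disjoint, so any hitting set needs a separate element for each — at least 4. Hence 4 is optimal.

4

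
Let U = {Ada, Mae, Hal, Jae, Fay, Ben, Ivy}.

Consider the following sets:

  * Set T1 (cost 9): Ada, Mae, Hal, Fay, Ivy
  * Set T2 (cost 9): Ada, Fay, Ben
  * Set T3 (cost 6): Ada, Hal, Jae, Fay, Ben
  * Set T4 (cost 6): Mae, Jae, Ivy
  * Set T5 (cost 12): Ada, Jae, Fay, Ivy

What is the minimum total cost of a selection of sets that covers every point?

12

T3, T4 together cover every point (T3 ∪ T4 = {Ada, Mae, Hal, Jae, Fay, Ben, Ivy}); total cost 6 + 6 = 12.
No covering selection has total cost below 12.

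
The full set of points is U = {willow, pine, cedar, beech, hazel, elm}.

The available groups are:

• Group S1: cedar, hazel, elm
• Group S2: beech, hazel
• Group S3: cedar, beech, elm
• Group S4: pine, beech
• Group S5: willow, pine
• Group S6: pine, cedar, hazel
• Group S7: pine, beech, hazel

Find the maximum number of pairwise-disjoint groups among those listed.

S1, S4 are pairwise disjoint (S1={cedar,hazel,elm}; S4={pine,beech}).
Every remaining group overlaps one of these, and no 3 of the listed groups are pairwise disjoint, so 2 is the maximum.

2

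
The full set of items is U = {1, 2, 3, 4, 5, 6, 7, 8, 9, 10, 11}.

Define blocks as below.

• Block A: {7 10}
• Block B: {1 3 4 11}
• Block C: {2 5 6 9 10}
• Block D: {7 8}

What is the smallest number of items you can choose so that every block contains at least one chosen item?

Take H = {4, 5, 7}. Each listed block contains at least one of these, so H is a hitting set of size 3.
The blocks B, C, D are pairwise disjoint, so any hitting set needs a separate item for each — at least 3. Hence 3 is optimal.

3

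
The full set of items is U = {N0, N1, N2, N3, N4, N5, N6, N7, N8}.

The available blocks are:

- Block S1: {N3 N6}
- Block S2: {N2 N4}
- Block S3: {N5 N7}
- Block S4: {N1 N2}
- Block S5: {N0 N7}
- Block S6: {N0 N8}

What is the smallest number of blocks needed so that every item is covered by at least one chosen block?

S1, S2, S3, S4, and S6 cover everything between them: the union {N0, N1, N2, N3, N4, N5, N6, N7, N8} is all of U.
Each block has at most 2 items, and 4·2 = 8 < 9 — so at least 5 blocks are needed, and 5 is optimal.

5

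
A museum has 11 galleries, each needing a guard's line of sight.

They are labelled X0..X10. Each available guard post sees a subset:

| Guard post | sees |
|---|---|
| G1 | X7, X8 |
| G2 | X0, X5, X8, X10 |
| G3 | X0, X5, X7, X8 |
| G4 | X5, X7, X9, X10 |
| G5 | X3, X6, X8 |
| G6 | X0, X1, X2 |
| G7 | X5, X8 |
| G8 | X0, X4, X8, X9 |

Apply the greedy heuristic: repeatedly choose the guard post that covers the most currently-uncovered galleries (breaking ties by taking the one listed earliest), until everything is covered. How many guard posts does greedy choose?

5

Greedy: pick G2 (covers 4 new) → pick G4 (covers 2 new) → pick G5 (covers 2 new) → pick G6 (covers 2 new) → pick G8 (covers 1 new). Total picks: 5.
(The true minimum cover uses only 4 guard posts, so greedy is not optimal here.)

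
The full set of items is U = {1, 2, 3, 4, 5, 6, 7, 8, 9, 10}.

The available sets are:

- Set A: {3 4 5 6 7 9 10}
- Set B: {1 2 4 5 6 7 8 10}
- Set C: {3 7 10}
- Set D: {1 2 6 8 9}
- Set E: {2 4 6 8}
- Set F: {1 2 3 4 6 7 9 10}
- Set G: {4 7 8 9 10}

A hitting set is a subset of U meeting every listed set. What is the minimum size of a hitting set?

H = {6, 10} meets every set (each contains at least one member of H), and |H| = 2.
The sets C, E are pairwise disjoint, so any hitting set needs a separate item for each — at least 2. Hence 2 is optimal.

2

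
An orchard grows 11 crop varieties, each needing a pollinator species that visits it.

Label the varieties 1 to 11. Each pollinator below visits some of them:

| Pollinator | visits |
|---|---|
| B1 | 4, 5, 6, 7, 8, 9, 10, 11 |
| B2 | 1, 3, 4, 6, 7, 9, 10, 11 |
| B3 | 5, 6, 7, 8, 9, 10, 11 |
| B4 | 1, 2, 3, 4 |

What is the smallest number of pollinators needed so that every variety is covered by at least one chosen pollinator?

Take {B3, B4}. Their union is {1, 2, 3, 4, 5, 6, 7, 8, 9, 10, 11}, which is all 11 varieties.
No single pollinator has all 11 varieties (the largest, B1, has 8), so 2 is optimal.

2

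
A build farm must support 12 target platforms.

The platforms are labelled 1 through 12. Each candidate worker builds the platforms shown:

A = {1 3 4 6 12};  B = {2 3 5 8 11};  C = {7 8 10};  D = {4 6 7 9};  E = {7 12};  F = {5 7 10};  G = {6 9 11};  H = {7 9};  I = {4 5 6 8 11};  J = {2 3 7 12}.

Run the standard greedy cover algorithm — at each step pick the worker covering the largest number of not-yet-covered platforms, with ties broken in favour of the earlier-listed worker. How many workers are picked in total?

4

Greedy: pick A (covers 5 new) → pick B (covers 4 new) → pick C (covers 2 new) → pick D (covers 1 new). Total picks: 4.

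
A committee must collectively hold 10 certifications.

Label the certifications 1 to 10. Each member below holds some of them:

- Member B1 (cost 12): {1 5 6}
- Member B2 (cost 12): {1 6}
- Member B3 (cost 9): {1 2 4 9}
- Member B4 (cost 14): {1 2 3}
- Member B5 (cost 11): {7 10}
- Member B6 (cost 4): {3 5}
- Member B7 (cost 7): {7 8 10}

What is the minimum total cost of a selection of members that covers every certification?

B1, B3, B6, B7 together cover every certification (B1 ∪ B3 ∪ B6 ∪ B7 = {1, 2, 3, 4, 5, 6, 7, 8, 9, 10}); total cost 12 + 9 + 4 + 7 = 32.
No covering selection has total cost below 32.

32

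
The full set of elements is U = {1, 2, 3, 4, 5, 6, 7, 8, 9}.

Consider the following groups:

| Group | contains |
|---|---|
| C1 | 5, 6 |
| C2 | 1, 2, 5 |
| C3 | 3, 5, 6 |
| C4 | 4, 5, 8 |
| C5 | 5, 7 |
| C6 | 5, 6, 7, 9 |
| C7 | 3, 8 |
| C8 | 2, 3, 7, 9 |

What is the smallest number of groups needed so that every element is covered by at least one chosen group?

4

C2, C3, C4, and C6 cover everything between them: the union {1, 2, 3, 4, 5, 6, 7, 8, 9} is all of U.
No 3 of the 8 groups cover everything (all 56 combinations miss at least one element), so 4 is optimal.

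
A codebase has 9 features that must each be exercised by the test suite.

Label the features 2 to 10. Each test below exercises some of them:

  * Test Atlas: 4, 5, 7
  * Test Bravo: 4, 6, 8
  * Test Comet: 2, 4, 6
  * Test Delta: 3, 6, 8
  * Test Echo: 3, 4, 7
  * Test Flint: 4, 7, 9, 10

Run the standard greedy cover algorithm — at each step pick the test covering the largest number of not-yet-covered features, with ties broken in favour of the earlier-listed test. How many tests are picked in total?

4

Greedy: pick Flint (covers 4 new) → pick Delta (covers 3 new) → pick Atlas (covers 1 new) → pick Comet (covers 1 new). Total picks: 4.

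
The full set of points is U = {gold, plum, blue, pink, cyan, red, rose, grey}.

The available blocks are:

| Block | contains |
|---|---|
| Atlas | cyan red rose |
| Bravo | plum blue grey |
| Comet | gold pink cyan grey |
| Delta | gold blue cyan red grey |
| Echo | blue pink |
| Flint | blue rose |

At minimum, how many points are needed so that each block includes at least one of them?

H = {blue, cyan} meets every block (each contains at least one member of H), and |H| = 2.
The blocks Comet, Flint are pairwise disjoint, so any hitting set needs a separate point for each — at least 2. Hence 2 is optimal.

2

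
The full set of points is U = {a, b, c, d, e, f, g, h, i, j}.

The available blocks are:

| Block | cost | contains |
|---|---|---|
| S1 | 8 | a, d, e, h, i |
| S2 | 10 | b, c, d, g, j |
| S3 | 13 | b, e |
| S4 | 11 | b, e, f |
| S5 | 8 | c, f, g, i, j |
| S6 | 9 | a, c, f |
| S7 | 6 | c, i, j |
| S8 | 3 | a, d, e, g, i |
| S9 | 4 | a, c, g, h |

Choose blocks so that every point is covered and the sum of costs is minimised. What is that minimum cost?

S4, S7, S8, S9 together cover every point (S4 ∪ S7 ∪ S8 ∪ S9 = {a, b, c, d, e, f, g, h, i, j}); total cost 11 + 6 + 3 + 4 = 24.
The greedy pick S8, S9, S5, S2 costs 25; no covering selection beats 24.

24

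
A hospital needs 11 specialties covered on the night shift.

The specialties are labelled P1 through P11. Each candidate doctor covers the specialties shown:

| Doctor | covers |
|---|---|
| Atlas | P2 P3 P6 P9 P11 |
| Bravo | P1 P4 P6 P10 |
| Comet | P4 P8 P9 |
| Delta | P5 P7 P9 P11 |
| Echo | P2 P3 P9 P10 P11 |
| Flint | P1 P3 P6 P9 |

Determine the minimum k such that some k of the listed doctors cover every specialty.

4

Bravo and Comet and Delta and Echo together: Bravo ∪ Comet ∪ Delta ∪ Echo = {P1, P2, P3, P4, P5, P6, P7, P8, P9, P10, P11} — every specialty is covered.
No 3 of the 6 doctors cover everything (all 20 combinations miss at least one specialty), so 4 is optimal.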